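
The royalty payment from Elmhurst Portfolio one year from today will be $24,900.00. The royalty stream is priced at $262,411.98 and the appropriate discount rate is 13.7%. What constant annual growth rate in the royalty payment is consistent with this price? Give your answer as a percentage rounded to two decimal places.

P = D₁/(r−g) ⇒ g = r − D₁/P = 0.137 − $24,900.00/$262,411.98 = 0.042111

4.21%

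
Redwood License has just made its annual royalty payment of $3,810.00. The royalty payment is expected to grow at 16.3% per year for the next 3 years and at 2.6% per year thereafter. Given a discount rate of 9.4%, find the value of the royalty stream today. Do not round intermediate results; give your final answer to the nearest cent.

D_1 = 4431.03000
D_2 = 5153.28789
D_3 = 5993.27382
Terminal value at year 3: TV = D_3×(1+g_2)/(r−g_2) = 6149.09894/0.068 = 90427.92552
P_0 = D_1/(1+r)^1 + D_2/(1+r)^2 + D_3/(1+r)^3 + TV/(1+r)^3
    = 4050.30165 + 4305.75943 + 4577.32926 + 69063.82094 = 81997.21128

$81997.21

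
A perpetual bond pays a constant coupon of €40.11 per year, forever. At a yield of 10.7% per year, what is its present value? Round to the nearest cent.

Level perpetuity: PV = C / r = €40.11 / 0.107 = €374.86

€374.86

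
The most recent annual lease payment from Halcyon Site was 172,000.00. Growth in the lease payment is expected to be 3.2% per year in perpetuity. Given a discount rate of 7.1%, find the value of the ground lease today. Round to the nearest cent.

4551384.62

D₁ = D₀ × (1 + g) = 172,000.00 × 1.032 = 177,504.0000
Growing perpetuity: P = D₁ / (r − g) = 177,504.0000 / (0.071 − 0.032) = 4,551,384.62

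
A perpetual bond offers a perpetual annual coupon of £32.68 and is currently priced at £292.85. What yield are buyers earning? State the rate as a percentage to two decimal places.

P = C/r ⇒ r = C/P = £32.68/£292.85 = 0.111593

11.16%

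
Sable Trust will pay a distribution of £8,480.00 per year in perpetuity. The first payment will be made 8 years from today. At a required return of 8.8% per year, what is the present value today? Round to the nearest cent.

£53396.27

Value at end of year 7: C / r = £8,480.00 / 0.088 = £96,363.6364
Discount to today: PV = £96,363.6364 / (1 + 0.088)^7 = £96,363.6364 / 1.804689 = £53,396.27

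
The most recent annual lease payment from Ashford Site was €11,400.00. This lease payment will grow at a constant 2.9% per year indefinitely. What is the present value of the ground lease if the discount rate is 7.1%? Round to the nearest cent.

€279300.00

D₁ = D₀ × (1 + g) = €11,400.00 × 1.029 = €11,730.6000
Growing perpetuity: P = D₁ / (r − g) = €11,730.6000 / (0.071 − 0.029) = €279,300.00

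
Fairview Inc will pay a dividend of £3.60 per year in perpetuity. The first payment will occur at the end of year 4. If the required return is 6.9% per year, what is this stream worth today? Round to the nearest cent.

Value at end of year 3: C / r = £3.60 / 0.069 = £52.1739
Discount to today: PV = £52.1739 / (1 + 0.069)^3 = £52.1739 / 1.221612 = £42.71

£42.71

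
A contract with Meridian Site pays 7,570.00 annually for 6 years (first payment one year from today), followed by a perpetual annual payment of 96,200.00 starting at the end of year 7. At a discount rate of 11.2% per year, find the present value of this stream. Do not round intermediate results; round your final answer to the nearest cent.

PV of 6-year annuity: 7,570.00 × [1 − (1+0.112)^−6] / 0.112 = 31841.50104
Perpetuity value at year 6: 96,200.00 / 0.112 = 858928.57143
PV of perpetuity: 858928.57143 / (1+0.112)^6 = 454284.92550
Total PV = 31841.50104 + 454284.92550 = 486126.42653

486126.43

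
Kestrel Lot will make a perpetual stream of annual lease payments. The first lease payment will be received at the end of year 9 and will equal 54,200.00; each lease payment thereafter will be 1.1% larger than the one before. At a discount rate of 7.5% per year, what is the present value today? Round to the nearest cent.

Value at end of year 8: C₁ / (r − g) = 54,200.00 / (0.075 − 0.011) = 846,875.0000
Discount to today: PV = 846,875.0000 / (1 + 0.075)^8 = 846,875.0000 / 1.783478 = 474,844.70

474844.70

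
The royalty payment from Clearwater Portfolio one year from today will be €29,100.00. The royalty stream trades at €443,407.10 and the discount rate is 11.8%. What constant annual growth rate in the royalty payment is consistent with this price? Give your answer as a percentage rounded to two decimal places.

P = D₁/(r−g) ⇒ g = r − D₁/P = 0.118 − €29,100.00/€443,407.10 = 0.052372

5.24%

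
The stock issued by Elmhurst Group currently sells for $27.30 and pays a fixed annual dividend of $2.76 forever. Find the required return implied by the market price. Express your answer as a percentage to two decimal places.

P = C/r ⇒ r = C/P = $2.76/$27.30 = 0.101099

10.11%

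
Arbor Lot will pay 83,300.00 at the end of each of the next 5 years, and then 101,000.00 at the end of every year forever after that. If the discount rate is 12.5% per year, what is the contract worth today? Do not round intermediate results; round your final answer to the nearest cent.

PV of 5-year annuity: 83,300.00 × [1 − (1+0.125)^−5] / 0.125 = 296595.34285
Perpetuity value at year 5: 101,000.00 / 0.125 = 808000.00000
PV of perpetuity: 808000.00000 / (1+0.125)^5 = 448382.59750
Total PV = 296595.34285 + 448382.59750 = 744977.94035

744977.94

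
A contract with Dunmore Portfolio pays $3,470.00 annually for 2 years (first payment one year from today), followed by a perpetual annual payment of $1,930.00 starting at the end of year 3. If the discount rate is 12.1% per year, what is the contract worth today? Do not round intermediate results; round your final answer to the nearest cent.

PV of 2-year annuity: $3,470.00 × [1 − (1+0.121)^−2] / 0.121 = 5856.78010
Perpetuity value at year 2: $1,930.00 / 0.121 = 15950.41322
PV of perpetuity: 15950.41322 / (1+0.121)^2 = 12692.89576
Total PV = 5856.78010 + 12692.89576 = 18549.67586

$18549.68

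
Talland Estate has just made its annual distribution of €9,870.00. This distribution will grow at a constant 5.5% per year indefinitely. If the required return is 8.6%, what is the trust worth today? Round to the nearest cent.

€335898.39

D₁ = D₀ × (1 + g) = €9,870.00 × 1.055 = €10,412.8500
Growing perpetuity: P = D₁ / (r − g) = €10,412.8500 / (0.086 − 0.055) = €335,898.39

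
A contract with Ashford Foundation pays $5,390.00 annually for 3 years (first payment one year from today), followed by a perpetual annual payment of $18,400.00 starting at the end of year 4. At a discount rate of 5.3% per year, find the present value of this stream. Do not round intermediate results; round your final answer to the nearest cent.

PV of 3-year annuity: $5,390.00 × [1 − (1+0.053)^−3] / 0.053 = 14596.18244
Perpetuity value at year 3: $18,400.00 / 0.053 = 347169.81132
PV of perpetuity: 347169.81132 / (1+0.053)^3 = 297342.39818
Total PV = 14596.18244 + 297342.39818 = 311938.58061

$311938.58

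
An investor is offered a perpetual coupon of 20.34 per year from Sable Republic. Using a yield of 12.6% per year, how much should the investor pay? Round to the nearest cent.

Level perpetuity: PV = C / r = 20.34 / 0.126 = 161.43

161.43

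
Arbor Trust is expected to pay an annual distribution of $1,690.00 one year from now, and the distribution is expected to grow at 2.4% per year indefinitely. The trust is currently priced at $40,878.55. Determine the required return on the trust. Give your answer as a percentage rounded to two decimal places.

6.53%

P = D₁/(r − g) ⇒ r = D₁/P + g = $1,690.0000/$40,878.55 + 0.024 = 0.041342 + 0.024 = 0.065342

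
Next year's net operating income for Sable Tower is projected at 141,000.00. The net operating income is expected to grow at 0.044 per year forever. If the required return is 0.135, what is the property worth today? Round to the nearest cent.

1549450.55

Growing perpetuity: P = D₁ / (r − g) = 141,000.0000 / (0.135 − 0.044) = 1,549,450.55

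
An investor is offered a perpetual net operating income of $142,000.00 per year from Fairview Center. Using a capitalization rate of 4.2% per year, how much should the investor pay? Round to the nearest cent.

Level perpetuity: PV = C / r = $142,000.00 / 0.042 = $3,380,952.38

$3380952.38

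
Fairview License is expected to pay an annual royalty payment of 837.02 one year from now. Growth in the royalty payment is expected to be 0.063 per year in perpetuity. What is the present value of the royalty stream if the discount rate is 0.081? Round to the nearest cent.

46501.11

Growing perpetuity: P = D₁ / (r − g) = 837.0200 / (0.081 − 0.063) = 46,501.11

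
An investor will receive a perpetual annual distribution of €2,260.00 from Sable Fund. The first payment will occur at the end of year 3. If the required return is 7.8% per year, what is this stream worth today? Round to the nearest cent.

€24933.10

Value at end of year 2: C / r = €2,260.00 / 0.078 = €28,974.3590
Discount to today: PV = €28,974.3590 / (1 + 0.078)^2 = €28,974.3590 / 1.162084 = €24,933.10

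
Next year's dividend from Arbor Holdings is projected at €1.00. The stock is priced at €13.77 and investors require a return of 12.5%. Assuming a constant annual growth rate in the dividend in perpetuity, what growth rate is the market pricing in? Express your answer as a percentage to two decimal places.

P = D₁/(r−g) ⇒ g = r − D₁/P = 0.125 − €1.00/€13.77 = 0.052378

5.24%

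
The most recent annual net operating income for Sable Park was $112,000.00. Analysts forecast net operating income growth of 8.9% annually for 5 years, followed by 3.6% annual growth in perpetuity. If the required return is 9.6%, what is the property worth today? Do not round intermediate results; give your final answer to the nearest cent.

D_1 = 121968.00000
D_2 = 132823.15200
D_3 = 144644.41253
D_4 = 157517.76524
D_5 = 171536.84635
Terminal value at year 5: TV = D_5×(1+g_2)/(r−g_2) = 177712.17282/0.06 = 2961869.54697
P_0 = D_1/(1+r)^1 + D_2/(1+r)^2 + D_3/(1+r)^3 + D_4/(1+r)^4 + D_5/(1+r)^5 + TV/(1+r)^5
    = 111284.67153 + 110573.91177 + 109867.69153 + 109165.98182 + 108468.75384 + 1872893.81622 = 2422254.82671

$2422254.83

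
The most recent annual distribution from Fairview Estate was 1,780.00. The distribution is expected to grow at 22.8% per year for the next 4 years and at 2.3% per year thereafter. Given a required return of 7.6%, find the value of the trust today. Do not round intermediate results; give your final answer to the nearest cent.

68301.49

D_1 = 2185.84000
D_2 = 2684.21152
D_3 = 3296.21175
D_4 = 4047.74802
Terminal value at year 4: TV = D_4×(1+g_2)/(r−g_2) = 4140.84623/0.053 = 78129.17414
P_0 = D_1/(1+r)^1 + D_2/(1+r)^2 + D_3/(1+r)^3 + D_4/(1+r)^4 + TV/(1+r)^4
    = 2031.44981 + 2318.42042 + 2645.92962 + 3019.70407 + 58285.98609 = 68301.49002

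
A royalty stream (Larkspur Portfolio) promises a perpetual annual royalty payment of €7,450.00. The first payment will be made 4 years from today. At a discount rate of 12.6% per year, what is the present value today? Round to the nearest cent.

Value at end of year 3: C / r = €7,450.00 / 0.126 = €59,126.9841
Discount to today: PV = €59,126.9841 / (1 + 0.126)^3 = €59,126.9841 / 1.427628 = €41,416.23

€41416.23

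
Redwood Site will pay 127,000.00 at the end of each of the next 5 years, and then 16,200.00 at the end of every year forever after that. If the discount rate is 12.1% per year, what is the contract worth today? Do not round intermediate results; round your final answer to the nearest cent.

532306.01

PV of 5-year annuity: 127,000.00 × [1 − (1+0.121)^−5] / 0.121 = 456674.71200
Perpetuity value at year 5: 16,200.00 / 0.121 = 133884.29752
PV of perpetuity: 133884.29752 / (1+0.121)^5 = 75631.30276
Total PV = 456674.71200 + 75631.30276 = 532306.01477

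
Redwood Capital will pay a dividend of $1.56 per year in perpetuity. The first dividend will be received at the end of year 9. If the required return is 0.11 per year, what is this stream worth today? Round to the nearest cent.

Value at end of year 8: C / r = $1.56 / 0.11 = $14.1818
Discount to today: PV = $14.1818 / (1 + 0.11)^8 = $14.1818 / 2.304538 = $6.15

$6.15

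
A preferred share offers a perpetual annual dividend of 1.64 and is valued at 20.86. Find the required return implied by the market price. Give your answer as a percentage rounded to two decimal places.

7.86%

P = C/r ⇒ r = C/P = 1.64/20.86 = 0.078619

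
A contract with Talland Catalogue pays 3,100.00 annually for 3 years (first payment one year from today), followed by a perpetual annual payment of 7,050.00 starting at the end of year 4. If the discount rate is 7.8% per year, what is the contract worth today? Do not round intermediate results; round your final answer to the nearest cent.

PV of 3-year annuity: 3,100.00 × [1 − (1+0.078)^−3] / 0.078 = 8017.91930
Perpetuity value at year 3: 7,050.00 / 0.078 = 90384.61538
PV of perpetuity: 90384.61538 / (1+0.078)^3 = 72150.31504
Total PV = 8017.91930 + 72150.31504 = 80168.23434

80168.23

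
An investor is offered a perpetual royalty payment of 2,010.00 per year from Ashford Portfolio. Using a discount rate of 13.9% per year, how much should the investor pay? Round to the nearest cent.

Level perpetuity: PV = C / r = 2,010.00 / 0.139 = 14,460.43

14460.43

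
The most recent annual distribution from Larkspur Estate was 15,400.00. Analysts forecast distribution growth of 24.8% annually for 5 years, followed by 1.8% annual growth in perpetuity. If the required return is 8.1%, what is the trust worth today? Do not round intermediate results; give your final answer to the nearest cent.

631297.88

D_1 = 19219.20000
D_2 = 23985.56160
D_3 = 29933.98088
D_4 = 37357.60813
D_5 = 46622.29495
Terminal value at year 5: TV = D_5×(1+g_2)/(r−g_2) = 47461.49626/0.063 = 753357.08350
P_0 = D_1/(1+r)^1 + D_2/(1+r)^2 + D_3/(1+r)^3 + D_4/(1+r)^4 + D_5/(1+r)^5 + TV/(1+r)^5
    = 17779.09343 + 20525.72489 + 23696.67406 + 27357.49235 + 31583.85796 + 510355.03807 = 631297.88075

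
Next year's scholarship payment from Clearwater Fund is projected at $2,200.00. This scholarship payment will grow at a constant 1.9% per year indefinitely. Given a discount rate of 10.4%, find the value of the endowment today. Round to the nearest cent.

$25882.35

Growing perpetuity: P = D₁ / (r − g) = $2,200.0000 / (0.104 − 0.019) = $25,882.35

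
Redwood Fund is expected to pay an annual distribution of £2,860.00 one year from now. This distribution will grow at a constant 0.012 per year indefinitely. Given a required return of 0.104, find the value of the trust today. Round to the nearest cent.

Growing perpetuity: P = D₁ / (r − g) = £2,860.0000 / (0.104 − 0.012) = £31,086.96

£31086.96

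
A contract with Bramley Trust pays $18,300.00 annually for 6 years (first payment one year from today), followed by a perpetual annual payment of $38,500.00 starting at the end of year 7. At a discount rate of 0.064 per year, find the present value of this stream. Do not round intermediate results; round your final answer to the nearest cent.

$503468.74

PV of 6-year annuity: $18,300.00 × [1 − (1+0.064)^−6] / 0.064 = 88867.12273
Perpetuity value at year 6: $38,500.00 / 0.064 = 601562.50000
PV of perpetuity: 601562.50000 / (1+0.064)^6 = 414601.61338
Total PV = 88867.12273 + 414601.61338 = 503468.73611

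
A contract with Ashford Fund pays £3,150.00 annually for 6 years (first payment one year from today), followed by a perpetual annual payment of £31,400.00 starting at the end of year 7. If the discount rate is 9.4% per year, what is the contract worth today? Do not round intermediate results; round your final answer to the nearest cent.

£208812.56

PV of 6-year annuity: £3,150.00 × [1 − (1+0.094)^−6] / 0.094 = 13963.69882
Perpetuity value at year 6: £31,400.00 / 0.094 = 334042.55319
PV of perpetuity: 334042.55319 / (1+0.094)^6 = 194848.85698
Total PV = 13963.69882 + 194848.85698 = 208812.55581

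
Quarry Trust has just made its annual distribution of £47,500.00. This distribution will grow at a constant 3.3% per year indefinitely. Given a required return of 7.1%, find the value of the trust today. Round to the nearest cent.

D₁ = D₀ × (1 + g) = £47,500.00 × 1.033 = £49,067.5000
Growing perpetuity: P = D₁ / (r − g) = £49,067.5000 / (0.071 − 0.033) = £1,291,250.00

£1291250.00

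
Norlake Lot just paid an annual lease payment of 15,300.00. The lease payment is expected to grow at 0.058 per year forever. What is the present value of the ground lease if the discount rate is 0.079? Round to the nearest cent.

D₁ = D₀ × (1 + g) = 15,300.00 × 1.058 = 16,187.4000
Growing perpetuity: P = D₁ / (r − g) = 16,187.4000 / (0.079 − 0.058) = 770,828.57

770828.57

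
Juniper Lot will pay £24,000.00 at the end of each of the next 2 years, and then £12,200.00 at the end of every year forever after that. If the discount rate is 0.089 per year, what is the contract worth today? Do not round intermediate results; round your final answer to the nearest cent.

PV of 2-year annuity: £24,000.00 × [1 − (1+0.089)^−2] / 0.089 = 42276.00321
Perpetuity value at year 2: £12,200.00 / 0.089 = 137078.65169
PV of perpetuity: 137078.65169 / (1+0.089)^2 = 115588.35005
Total PV = 42276.00321 + 115588.35005 = 157864.35326

£157864.35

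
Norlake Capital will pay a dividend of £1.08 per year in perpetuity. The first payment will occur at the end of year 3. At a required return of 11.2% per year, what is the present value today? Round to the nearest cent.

Value at end of year 2: C / r = £1.08 / 0.112 = £9.6429
Discount to today: PV = £9.6429 / (1 + 0.112)^2 = £9.6429 / 1.236544 = £7.80

£7.80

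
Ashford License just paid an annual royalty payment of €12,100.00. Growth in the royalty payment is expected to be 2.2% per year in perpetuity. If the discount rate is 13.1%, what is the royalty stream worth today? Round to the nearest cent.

D₁ = D₀ × (1 + g) = €12,100.00 × 1.022 = €12,366.2000
Growing perpetuity: P = D₁ / (r − g) = €12,366.2000 / (0.131 − 0.022) = €113,451.38

€113451.38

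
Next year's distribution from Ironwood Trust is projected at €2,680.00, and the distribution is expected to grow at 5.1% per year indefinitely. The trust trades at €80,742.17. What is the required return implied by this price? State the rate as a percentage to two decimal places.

8.42%

P = D₁/(r − g) ⇒ r = D₁/P + g = €2,680.0000/€80,742.17 + 0.051 = 0.033192 + 0.051 = 0.084192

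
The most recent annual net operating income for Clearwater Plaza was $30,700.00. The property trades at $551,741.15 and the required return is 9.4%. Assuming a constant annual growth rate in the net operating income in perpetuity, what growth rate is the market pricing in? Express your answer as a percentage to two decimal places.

3.63%

P = D₀(1+g)/(r−g) ⇒ P(r−g) = D₀(1+g) ⇒ g(P+D₀) = P·r − D₀
g = (P·r − D₀)/(P + D₀) = ($551,741.15×0.094 − $30,700.00) / ($551,741.15 + $30,700.00) = 0.036336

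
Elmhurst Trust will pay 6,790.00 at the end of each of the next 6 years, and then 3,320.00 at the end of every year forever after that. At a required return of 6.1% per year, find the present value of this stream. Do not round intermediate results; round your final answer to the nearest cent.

71435.87

PV of 6-year annuity: 6,790.00 × [1 − (1+0.061)^−6] / 0.061 = 33283.98556
Perpetuity value at year 6: 3,320.00 / 0.061 = 54426.22951
PV of perpetuity: 54426.22951 / (1+0.061)^6 = 38151.88016
Total PV = 33283.98556 + 38151.88016 = 71435.86572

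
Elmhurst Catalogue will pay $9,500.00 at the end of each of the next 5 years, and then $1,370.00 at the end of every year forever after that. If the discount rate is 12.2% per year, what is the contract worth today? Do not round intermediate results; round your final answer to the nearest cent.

PV of 5-year annuity: $9,500.00 × [1 − (1+0.122)^−5] / 0.122 = 34076.37753
Perpetuity value at year 5: $1,370.00 / 0.122 = 11229.50820
PV of perpetuity: 11229.50820 / (1+0.122)^5 = 6315.33586
Total PV = 34076.37753 + 6315.33586 = 40391.71339

$40391.71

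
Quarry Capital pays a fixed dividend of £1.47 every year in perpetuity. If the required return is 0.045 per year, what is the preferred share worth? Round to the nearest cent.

Level perpetuity: PV = C / r = £1.47 / 0.045 = £32.67

£32.67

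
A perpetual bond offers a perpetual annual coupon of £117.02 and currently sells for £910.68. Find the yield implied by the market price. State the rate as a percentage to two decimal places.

P = C/r ⇒ r = C/P = £117.02/£910.68 = 0.128497

12.85%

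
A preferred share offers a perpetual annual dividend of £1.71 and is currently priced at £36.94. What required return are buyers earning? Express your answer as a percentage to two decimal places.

P = C/r ⇒ r = C/P = £1.71/£36.94 = 0.046291

4.63%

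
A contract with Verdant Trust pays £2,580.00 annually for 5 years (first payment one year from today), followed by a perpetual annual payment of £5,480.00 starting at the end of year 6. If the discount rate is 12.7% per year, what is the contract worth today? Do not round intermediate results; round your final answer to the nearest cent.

£32874.53

PV of 5-year annuity: £2,580.00 × [1 − (1+0.127)^−5] / 0.127 = 9141.27612
Perpetuity value at year 5: £5,480.00 / 0.127 = 43149.60630
PV of perpetuity: 43149.60630 / (1+0.127)^5 = 23733.25237
Total PV = 9141.27612 + 23733.25237 = 32874.52849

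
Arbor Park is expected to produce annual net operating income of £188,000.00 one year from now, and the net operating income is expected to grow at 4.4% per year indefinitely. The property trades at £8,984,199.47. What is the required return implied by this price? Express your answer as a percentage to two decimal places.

P = D₁/(r − g) ⇒ r = D₁/P + g = £188,000.0000/£8,984,199.47 + 0.044 = 0.020926 + 0.044 = 0.064926

6.49%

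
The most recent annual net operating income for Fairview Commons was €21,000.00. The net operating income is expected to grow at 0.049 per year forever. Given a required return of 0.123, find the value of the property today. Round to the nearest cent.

€297689.19

D₁ = D₀ × (1 + g) = €21,000.00 × 1.049 = €22,029.0000
Growing perpetuity: P = D₁ / (r − g) = €22,029.0000 / (0.123 − 0.049) = €297,689.19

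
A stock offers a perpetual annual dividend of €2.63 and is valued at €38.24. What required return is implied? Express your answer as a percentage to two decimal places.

P = C/r ⇒ r = C/P = €2.63/€38.24 = 0.068776

6.88%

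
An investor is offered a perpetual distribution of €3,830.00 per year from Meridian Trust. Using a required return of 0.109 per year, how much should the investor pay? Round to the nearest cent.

€35137.61

Level perpetuity: PV = C / r = €3,830.00 / 0.109 = €35,137.61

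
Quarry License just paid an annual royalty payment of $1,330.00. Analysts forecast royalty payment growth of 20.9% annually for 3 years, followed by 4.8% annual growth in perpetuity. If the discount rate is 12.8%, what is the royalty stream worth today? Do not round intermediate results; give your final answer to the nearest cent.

$26043.29

D_1 = 1607.97000
D_2 = 1944.03573
D_3 = 2350.33920
Terminal value at year 3: TV = D_3×(1+g_2)/(r−g_2) = 2463.15548/0.08 = 30789.44349
P_0 = D_1/(1+r)^1 + D_2/(1+r)^2 + D_3/(1+r)^3 + TV/(1+r)^3
    = 1425.50532 + 1527.86873 + 1637.58271 + 21452.33352 = 26043.29028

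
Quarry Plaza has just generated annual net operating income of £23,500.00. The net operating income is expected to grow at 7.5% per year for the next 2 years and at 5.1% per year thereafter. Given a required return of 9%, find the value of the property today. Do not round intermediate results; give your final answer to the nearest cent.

D_1 = 25262.50000
D_2 = 27157.18750
Terminal value at year 2: TV = D_2×(1+g_2)/(r−g_2) = 28542.20406/0.039 = 731851.38622
P_0 = D_1/(1+r)^1 + D_2/(1+r)^2 + TV/(1+r)^2
    = 23176.60550 + 22857.66139 + 615984.66982 = 662018.93672

£662018.94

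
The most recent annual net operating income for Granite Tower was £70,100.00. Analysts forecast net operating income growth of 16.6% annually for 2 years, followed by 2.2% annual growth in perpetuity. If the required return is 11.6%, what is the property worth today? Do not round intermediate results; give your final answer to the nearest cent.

D_1 = 81736.60000
D_2 = 95304.87560
Terminal value at year 2: TV = D_2×(1+g_2)/(r−g_2) = 97401.58286/0.094 = 1036187.05174
P_0 = D_1/(1+r)^1 + D_2/(1+r)^2 + TV/(1+r)^2
    = 73240.68100 + 76522.07352 + 831974.03340 = 981736.78792

£981736.79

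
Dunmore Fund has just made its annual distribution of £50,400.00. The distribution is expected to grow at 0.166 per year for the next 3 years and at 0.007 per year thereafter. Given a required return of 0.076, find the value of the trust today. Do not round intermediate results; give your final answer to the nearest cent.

£1113920.47

D_1 = 58766.40000
D_2 = 68521.62240
D_3 = 79896.21172
Terminal value at year 3: TV = D_3×(1+g_2)/(r−g_2) = 80455.48520/0.069 = 1166021.52464
P_0 = D_1/(1+r)^1 + D_2/(1+r)^2 + D_3/(1+r)^3 + TV/(1+r)^3
    = 54615.61338 + 59183.83383 + 64134.15451 + 935986.86360 = 1113920.46532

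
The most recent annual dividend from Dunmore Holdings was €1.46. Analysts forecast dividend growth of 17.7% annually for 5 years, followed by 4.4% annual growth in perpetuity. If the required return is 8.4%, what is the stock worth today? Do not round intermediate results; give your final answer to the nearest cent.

D_1 = 1.71842
D_2 = 2.02258
D_3 = 2.38058
D_4 = 2.80194
D_5 = 3.29788
Terminal value at year 5: TV = D_5×(1+g_2)/(r−g_2) = 3.44299/0.04 = 86.07473
P_0 = D_1/(1+r)^1 + D_2/(1+r)^2 + D_3/(1+r)^3 + D_4/(1+r)^4 + D_5/(1+r)^5 + TV/(1+r)^5
    = 1.58526 + 1.72126 + 1.86894 + 2.02928 + 2.20338 + 57.50813 = 66.91624

€66.92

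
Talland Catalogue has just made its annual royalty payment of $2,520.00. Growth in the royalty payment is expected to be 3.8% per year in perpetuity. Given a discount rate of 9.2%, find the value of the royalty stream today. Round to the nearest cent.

D₁ = D₀ × (1 + g) = $2,520.00 × 1.038 = $2,615.7600
Growing perpetuity: P = D₁ / (r − g) = $2,615.7600 / (0.092 − 0.038) = $48,440.00

$48440.00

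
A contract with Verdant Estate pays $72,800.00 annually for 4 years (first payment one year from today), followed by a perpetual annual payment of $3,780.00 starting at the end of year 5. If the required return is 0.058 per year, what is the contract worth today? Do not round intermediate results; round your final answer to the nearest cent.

$305433.37

PV of 4-year annuity: $72,800.00 × [1 − (1+0.058)^−4] / 0.058 = 253419.26791
Perpetuity value at year 4: $3,780.00 / 0.058 = 65172.41379
PV of perpetuity: 65172.41379 / (1+0.058)^4 = 52014.10565
Total PV = 253419.26791 + 52014.10565 = 305433.37357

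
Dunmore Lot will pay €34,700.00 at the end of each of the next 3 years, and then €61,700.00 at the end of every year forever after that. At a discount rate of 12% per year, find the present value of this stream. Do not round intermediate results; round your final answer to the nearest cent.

€449317.22

PV of 3-year annuity: €34,700.00 × [1 − (1+0.12)^−3] / 0.12 = 83343.54501
Perpetuity value at year 3: €61,700.00 / 0.12 = 514166.66667
PV of perpetuity: 514166.66667 / (1+0.12)^3 = 365973.67742
Total PV = 83343.54501 + 365973.67742 = 449317.22242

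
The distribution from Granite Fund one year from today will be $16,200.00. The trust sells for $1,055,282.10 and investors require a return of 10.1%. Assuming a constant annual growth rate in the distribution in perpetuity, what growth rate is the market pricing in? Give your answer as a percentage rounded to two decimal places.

8.56%

P = D₁/(r−g) ⇒ g = r − D₁/P = 0.101 − $16,200.00/$1,055,282.10 = 0.085649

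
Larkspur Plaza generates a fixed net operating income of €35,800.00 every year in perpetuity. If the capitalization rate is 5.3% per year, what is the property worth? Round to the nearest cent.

€675471.70

Level perpetuity: PV = C / r = €35,800.00 / 0.053 = €675,471.70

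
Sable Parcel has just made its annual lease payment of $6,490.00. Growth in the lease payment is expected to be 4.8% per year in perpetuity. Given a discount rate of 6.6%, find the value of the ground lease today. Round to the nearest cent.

D₁ = D₀ × (1 + g) = $6,490.00 × 1.048 = $6,801.5200
Growing perpetuity: P = D₁ / (r − g) = $6,801.5200 / (0.066 − 0.048) = $377,862.22

$377862.22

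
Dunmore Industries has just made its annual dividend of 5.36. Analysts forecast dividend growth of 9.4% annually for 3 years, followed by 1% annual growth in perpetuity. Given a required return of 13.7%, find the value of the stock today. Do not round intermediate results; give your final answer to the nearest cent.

52.87

D_1 = 5.86384
D_2 = 6.41504
D_3 = 7.01805
Terminal value at year 3: TV = D_3×(1+g_2)/(r−g_2) = 7.08824/0.127 = 55.81288
P_0 = D_1/(1+r)^1 + D_2/(1+r)^2 + D_3/(1+r)^3 + TV/(1+r)^3
    = 5.15729 + 4.96225 + 4.77458 + 37.97109 = 52.86521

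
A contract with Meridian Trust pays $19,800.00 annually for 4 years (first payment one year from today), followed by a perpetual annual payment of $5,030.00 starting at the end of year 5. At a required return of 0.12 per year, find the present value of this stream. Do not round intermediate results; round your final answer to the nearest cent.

$86778.32

PV of 4-year annuity: $19,800.00 × [1 − (1+0.12)^−4] / 0.12 = 60139.51706
Perpetuity value at year 4: $5,030.00 / 0.12 = 41916.66667
PV of perpetuity: 41916.66667 / (1+0.12)^4 = 26638.79945
Total PV = 60139.51706 + 26638.79945 = 86778.31652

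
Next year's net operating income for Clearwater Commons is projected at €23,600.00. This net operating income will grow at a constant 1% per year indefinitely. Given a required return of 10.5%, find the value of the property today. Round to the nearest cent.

€248421.05

Growing perpetuity: P = D₁ / (r − g) = €23,600.0000 / (0.105 − 0.01) = €248,421.05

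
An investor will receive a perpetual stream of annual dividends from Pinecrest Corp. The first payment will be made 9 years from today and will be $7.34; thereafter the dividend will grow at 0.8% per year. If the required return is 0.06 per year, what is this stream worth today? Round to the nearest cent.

$88.56

Value at end of year 8: C₁ / (r − g) = $7.34 / (0.06 − 0.008) = $141.1538
Discount to today: PV = $141.1538 / (1 + 0.06)^8 = $141.1538 / 1.593848 = $88.56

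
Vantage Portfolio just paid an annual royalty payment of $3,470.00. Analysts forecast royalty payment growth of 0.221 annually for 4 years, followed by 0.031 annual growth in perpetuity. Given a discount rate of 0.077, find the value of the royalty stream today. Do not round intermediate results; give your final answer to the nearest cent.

$147660.87

D_1 = 4236.87000
D_2 = 5173.21827
D_3 = 6316.49951
D_4 = 7712.44590
Terminal value at year 4: TV = D_4×(1+g_2)/(r−g_2) = 7951.53172/0.046 = 172859.38525
P_0 = D_1/(1+r)^1 + D_2/(1+r)^2 + D_3/(1+r)^3 + D_4/(1+r)^4 + TV/(1+r)^4
    = 3933.95543 + 4459.94390 + 5056.25952 + 5732.30536 + 128478.40931 = 147660.87353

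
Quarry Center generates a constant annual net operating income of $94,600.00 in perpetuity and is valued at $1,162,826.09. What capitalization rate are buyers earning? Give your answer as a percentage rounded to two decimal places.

P = C/r ⇒ r = C/P = $94,600.00/$1,162,826.09 = 0.081354

8.14%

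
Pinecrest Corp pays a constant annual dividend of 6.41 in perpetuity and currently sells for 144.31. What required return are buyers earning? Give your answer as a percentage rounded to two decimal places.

P = C/r ⇒ r = C/P = 6.41/144.31 = 0.044418

4.44%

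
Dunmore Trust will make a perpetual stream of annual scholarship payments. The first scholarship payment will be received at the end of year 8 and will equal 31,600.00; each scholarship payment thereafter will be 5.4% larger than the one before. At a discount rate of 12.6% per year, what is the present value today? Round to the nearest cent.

191243.13

Value at end of year 7: C₁ / (r − g) = 31,600.00 / (0.126 − 0.054) = 438,888.8889
Discount to today: PV = 438,888.8889 / (1 + 0.126)^7 = 438,888.8889 / 2.294926 = 191,243.13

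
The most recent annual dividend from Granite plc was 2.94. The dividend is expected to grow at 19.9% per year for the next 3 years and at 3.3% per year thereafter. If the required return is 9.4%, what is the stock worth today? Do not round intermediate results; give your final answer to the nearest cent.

76.17

D_1 = 3.52506
D_2 = 4.22655
D_3 = 5.06763
Terminal value at year 3: TV = D_3×(1+g_2)/(r−g_2) = 5.23486/0.061 = 85.81740
P_0 = D_1/(1+r)^1 + D_2/(1+r)^2 + D_3/(1+r)^3 + TV/(1+r)^3
    = 3.22218 + 3.53143 + 3.87037 + 65.54256 = 76.16654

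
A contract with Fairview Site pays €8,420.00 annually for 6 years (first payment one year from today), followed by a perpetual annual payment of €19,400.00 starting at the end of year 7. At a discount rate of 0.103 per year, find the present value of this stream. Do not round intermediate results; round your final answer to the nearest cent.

PV of 6-year annuity: €8,420.00 × [1 − (1+0.103)^−6] / 0.103 = 36351.13329
Perpetuity value at year 6: €19,400.00 / 0.103 = 188349.51456
PV of perpetuity: 188349.51456 / (1+0.103)^6 = 104595.12194
Total PV = 36351.13329 + 104595.12194 = 140946.25523

€140946.26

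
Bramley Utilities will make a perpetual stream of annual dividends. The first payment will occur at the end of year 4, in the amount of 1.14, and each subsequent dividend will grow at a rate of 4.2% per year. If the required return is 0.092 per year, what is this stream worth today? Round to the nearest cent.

Value at end of year 3: C₁ / (r − g) = 1.14 / (0.092 − 0.042) = 22.8000
Discount to today: PV = 22.8000 / (1 + 0.092)^3 = 22.8000 / 1.302171 = 17.51

17.51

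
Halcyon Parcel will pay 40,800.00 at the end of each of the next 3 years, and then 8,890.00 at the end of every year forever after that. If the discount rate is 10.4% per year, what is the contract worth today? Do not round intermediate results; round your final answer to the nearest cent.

164280.71

PV of 3-year annuity: 40,800.00 × [1 − (1+0.104)^−3] / 0.104 = 100753.28986
Perpetuity value at year 3: 8,890.00 / 0.104 = 85480.76923
PV of perpetuity: 85480.76923 / (1+0.104)^3 = 63527.41759
Total PV = 100753.28986 + 63527.41759 = 164280.70746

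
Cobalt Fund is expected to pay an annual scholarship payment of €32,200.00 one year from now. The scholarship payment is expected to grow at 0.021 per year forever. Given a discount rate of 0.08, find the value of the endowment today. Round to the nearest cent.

€545762.71

Growing perpetuity: P = D₁ / (r − g) = €32,200.0000 / (0.08 − 0.021) = €545,762.71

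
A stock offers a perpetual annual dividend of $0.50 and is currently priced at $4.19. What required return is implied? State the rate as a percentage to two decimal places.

11.93%

P = C/r ⇒ r = C/P = $0.50/$4.19 = 0.119332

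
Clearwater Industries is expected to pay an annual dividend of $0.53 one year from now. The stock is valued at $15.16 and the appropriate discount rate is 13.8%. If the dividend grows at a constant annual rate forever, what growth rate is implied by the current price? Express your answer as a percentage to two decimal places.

10.30%

P = D₁/(r−g) ⇒ g = r − D₁/P = 0.138 − $0.53/$15.16 = 0.103040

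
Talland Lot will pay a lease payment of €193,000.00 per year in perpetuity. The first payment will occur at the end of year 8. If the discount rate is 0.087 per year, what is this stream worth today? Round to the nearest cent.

€1237175.32

Value at end of year 7: C / r = €193,000.00 / 0.087 = €2,218,390.8046
Discount to today: PV = €2,218,390.8046 / (1 + 0.087)^7 = €2,218,390.8046 / 1.793109 = €1,237,175.32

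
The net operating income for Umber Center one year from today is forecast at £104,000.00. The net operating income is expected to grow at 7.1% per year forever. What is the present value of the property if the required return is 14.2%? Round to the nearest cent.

Growing perpetuity: P = D₁ / (r − g) = £104,000.0000 / (0.142 − 0.071) = £1,464,788.73

£1464788.73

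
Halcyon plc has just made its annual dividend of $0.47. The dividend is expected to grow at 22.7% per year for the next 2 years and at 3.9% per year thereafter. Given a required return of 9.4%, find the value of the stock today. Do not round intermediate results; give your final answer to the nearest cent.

$12.29

D_1 = 0.57669
D_2 = 0.70760
Terminal value at year 2: TV = D_2×(1+g_2)/(r−g_2) = 0.73519/0.055 = 13.36718
P_0 = D_1/(1+r)^1 + D_2/(1+r)^2 + TV/(1+r)^2
    = 0.52714 + 0.59122 + 11.16877 = 12.28713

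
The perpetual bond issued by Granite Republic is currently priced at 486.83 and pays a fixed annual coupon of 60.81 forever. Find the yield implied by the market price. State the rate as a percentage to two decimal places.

P = C/r ⇒ r = C/P = 60.81/486.83 = 0.124910

12.49%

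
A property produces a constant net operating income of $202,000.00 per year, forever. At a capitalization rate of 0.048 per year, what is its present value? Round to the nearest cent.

$4208333.33

Level perpetuity: PV = C / r = $202,000.00 / 0.048 = $4,208,333.33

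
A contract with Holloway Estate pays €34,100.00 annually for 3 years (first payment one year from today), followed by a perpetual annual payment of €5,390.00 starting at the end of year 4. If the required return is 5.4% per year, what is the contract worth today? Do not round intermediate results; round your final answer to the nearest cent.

PV of 3-year annuity: €34,100.00 × [1 − (1+0.054)^−3] / 0.054 = 92171.09230
Perpetuity value at year 3: €5,390.00 / 0.054 = 99814.81481
PV of perpetuity: 99814.81481 / (1+0.054)^3 = 85245.83571
Total PV = 92171.09230 + 85245.83571 = 177416.92801

€177416.93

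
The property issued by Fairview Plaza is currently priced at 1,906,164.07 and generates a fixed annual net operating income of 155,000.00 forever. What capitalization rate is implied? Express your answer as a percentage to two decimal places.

8.13%

P = C/r ⇒ r = C/P = 155,000.00/1,906,164.07 = 0.081315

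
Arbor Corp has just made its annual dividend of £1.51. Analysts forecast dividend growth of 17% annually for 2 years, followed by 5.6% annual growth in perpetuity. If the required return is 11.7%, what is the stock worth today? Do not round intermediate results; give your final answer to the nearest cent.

£31.92

D_1 = 1.76670
D_2 = 2.06704
Terminal value at year 2: TV = D_2×(1+g_2)/(r−g_2) = 2.18279/0.061 = 35.78349
P_0 = D_1/(1+r)^1 + D_2/(1+r)^2 + TV/(1+r)^2
    = 1.58165 + 1.65669 + 28.67982 = 31.91816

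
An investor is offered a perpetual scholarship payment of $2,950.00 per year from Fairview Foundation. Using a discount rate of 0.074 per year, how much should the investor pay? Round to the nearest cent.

$39864.86

Level perpetuity: PV = C / r = $2,950.00 / 0.074 = $39,864.86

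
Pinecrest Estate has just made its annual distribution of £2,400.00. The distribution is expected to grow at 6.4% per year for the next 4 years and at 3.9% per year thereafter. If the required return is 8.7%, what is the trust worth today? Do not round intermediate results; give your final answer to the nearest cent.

D_1 = 2553.60000
D_2 = 2717.03040
D_3 = 2890.92035
D_4 = 3075.93925
Terminal value at year 4: TV = D_4×(1+g_2)/(r−g_2) = 3195.90088/0.048 = 66581.26830
P_0 = D_1/(1+r)^1 + D_2/(1+r)^2 + D_3/(1+r)^3 + D_4/(1+r)^4 + TV/(1+r)^4
    = 2349.21803 + 2299.51057 + 2250.85487 + 2203.22868 + 47690.72090 = 56793.53306

£56793.53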